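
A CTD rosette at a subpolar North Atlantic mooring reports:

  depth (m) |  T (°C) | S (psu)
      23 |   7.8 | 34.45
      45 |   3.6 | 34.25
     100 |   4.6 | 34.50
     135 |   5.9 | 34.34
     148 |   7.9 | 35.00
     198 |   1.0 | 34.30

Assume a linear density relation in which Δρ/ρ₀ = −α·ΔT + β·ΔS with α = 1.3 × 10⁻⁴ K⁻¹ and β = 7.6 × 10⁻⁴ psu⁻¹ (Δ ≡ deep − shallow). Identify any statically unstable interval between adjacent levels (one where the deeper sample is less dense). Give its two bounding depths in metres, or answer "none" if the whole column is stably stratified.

100–135 m

Evaluate Δρ/ρ₀ = −αΔT + βΔS across each adjacent pair:
  23–45 m: −αΔT+βΔS = −(1.3 × 10⁻⁴)(-4.2)+(7.6 × 10⁻⁴)(-0.20) = 3.9 × 10⁻⁴ → stable
  45–100 m: −αΔT+βΔS = −(1.3 × 10⁻⁴)(+1.0)+(7.6 × 10⁻⁴)(+0.25) = 6.0 × 10⁻⁵ → stable
  100–135 m: −αΔT+βΔS = −(1.3 × 10⁻⁴)(+1.3)+(7.6 × 10⁻⁴)(-0.16) = -2.9 × 10⁻⁴ → UNSTABLE
  135–148 m: −αΔT+βΔS = −(1.3 × 10⁻⁴)(+2.0)+(7.6 × 10⁻⁴)(+0.66) = 2.4 × 10⁻⁴ → stable
  148–198 m: −αΔT+βΔS = −(1.3 × 10⁻⁴)(-6.9)+(7.6 × 10⁻⁴)(-0.70) = 3.6 × 10⁻⁴ → stable
The 100–135 m interval has Δρ < 0: lighter water underlies denser water.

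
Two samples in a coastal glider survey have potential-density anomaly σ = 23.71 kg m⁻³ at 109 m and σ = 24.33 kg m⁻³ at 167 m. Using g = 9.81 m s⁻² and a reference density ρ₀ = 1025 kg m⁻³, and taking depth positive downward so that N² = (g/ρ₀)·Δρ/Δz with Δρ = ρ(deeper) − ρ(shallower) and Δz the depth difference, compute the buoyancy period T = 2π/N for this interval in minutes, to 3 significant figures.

10.4 min

Δρ = 1024.33 − 1023.71 = 0.62 kg m⁻³ over Δz = 167 − 109 = 58 m.
N² = (9.81/1025) × (0.62/58) = 1.0231 × 10⁻⁴ s⁻².
N = √(1.0231 × 10⁻⁴) = 0.010115 rad s⁻¹, so T = 2π/N = 621.18 s = 10.353 min ≈ 10.4 min.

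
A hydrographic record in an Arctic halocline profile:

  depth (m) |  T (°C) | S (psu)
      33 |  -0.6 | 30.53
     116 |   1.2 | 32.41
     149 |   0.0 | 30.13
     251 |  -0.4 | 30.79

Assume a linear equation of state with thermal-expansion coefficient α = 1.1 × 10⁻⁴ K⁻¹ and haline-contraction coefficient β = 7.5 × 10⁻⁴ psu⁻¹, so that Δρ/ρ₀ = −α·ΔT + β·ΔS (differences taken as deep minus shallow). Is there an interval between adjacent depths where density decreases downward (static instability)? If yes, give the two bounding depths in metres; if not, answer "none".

116–149 m

Evaluate Δρ/ρ₀ = −αΔT + βΔS across each adjacent pair:
  33–116 m: −αΔT+βΔS = −(1.1 × 10⁻⁴)(+1.8)+(7.5 × 10⁻⁴)(+1.88) = 1.2 × 10⁻³ → stable
  116–149 m: −αΔT+βΔS = −(1.1 × 10⁻⁴)(-1.2)+(7.5 × 10⁻⁴)(-2.28) = -1.6 × 10⁻³ → UNSTABLE
  149–251 m: −αΔT+βΔS = −(1.1 × 10⁻⁴)(-0.4)+(7.5 × 10⁻⁴)(+0.66) = 5.4 × 10⁻⁴ → stable
The 116–149 m interval has Δρ < 0: lighter water underlies denser water.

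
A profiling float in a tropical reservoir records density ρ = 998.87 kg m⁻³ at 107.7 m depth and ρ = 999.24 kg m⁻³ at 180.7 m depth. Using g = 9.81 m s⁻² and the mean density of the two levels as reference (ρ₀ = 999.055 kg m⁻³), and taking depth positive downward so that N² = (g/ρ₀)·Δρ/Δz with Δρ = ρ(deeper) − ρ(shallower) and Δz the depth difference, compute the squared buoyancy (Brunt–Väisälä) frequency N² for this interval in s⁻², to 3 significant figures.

Δρ = 999.24 − 998.87 = 0.37 kg m⁻³ over Δz = 180.7 − 107.7 = 73 m.
N² = (9.81/999.055) × (0.37/73) = 4.9769 × 10⁻⁵ s⁻² ≈ 4.98 × 10⁻⁵ s⁻².
Since Δρ > 0 the layer is stably stratified.

4.98 × 10⁻⁵ s⁻²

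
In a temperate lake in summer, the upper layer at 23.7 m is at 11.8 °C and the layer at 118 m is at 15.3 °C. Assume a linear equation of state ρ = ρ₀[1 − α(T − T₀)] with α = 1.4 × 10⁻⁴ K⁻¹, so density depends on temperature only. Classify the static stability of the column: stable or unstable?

unstable

ΔT = 15.3 − 11.8 = +3.5 K, so Δρ/ρ₀ = −αΔT = -4.90 × 10⁻⁴.
Δρ/ρ₀ < 0, so Δρ < 0: deeper water is lighter → statically unstable; the column would overturn.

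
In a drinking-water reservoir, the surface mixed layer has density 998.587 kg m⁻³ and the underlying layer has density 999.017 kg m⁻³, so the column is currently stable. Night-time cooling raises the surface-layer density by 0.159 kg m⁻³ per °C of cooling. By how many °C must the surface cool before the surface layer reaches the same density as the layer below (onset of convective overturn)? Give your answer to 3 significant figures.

2.70 °C

Density deficit of the surface layer: 999.017 − 998.587 = 0.43 kg m⁻³.
Required change = 0.43 / 0.159 = 2.70 °C.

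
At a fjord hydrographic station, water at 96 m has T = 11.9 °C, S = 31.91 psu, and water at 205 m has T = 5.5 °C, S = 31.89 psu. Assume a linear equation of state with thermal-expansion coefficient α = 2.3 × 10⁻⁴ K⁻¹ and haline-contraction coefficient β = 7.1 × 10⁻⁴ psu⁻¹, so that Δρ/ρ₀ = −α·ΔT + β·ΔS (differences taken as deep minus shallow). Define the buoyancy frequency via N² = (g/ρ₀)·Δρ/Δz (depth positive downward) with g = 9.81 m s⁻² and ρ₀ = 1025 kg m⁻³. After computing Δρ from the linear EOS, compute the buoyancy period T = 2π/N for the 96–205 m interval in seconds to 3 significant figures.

549 s

ΔT = -6.4 K, ΔS = -0.02 psu (deep − shallow).
Δρ/ρ₀ = −αΔT + βΔS = 1.472 × 10⁻³ − 1.42 × 10⁻⁵ = 1.4578 × 10⁻³, so Δρ ≈ 1.494 kg m⁻³.
N² = (g/ρ₀)·Δρ/Δz = g·(Δρ/ρ₀)/Δz = 9.81 × 1.4578 × 10⁻³ / 109 = 1.3120 × 10⁻⁴ s⁻².
N = √(1.3120 × 10⁻⁴) = 0.011454 rad s⁻¹ → T = 2π/N = 548.56 s ≈ 549 s.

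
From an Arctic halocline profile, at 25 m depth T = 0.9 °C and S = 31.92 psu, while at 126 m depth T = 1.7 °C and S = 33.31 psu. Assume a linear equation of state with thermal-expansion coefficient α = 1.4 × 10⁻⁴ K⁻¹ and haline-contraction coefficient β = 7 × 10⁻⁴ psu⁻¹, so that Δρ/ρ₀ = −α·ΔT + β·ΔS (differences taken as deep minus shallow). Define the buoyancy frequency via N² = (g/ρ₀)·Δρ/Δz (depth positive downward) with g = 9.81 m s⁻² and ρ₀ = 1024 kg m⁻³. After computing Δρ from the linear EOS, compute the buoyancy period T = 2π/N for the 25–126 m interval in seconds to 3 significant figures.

ΔT = +0.8 K, ΔS = +1.39 psu (deep − shallow).
Δρ/ρ₀ = −αΔT + βΔS = -1.12 × 10⁻⁴ + 9.73 × 10⁻⁴ = 8.61 × 10⁻⁴, so Δρ ≈ 0.8817 kg m⁻³.
N² = (g/ρ₀)·Δρ/Δz = g·(Δρ/ρ₀)/Δz = 9.81 × 8.61 × 10⁻⁴ / 101 = 8.3628 × 10⁻⁵ s⁻².
N = √(8.3628 × 10⁻⁵) = 9.1448 × 10⁻³ rad s⁻¹ → T = 2π/N = 687.08 s ≈ 687 s.

687 s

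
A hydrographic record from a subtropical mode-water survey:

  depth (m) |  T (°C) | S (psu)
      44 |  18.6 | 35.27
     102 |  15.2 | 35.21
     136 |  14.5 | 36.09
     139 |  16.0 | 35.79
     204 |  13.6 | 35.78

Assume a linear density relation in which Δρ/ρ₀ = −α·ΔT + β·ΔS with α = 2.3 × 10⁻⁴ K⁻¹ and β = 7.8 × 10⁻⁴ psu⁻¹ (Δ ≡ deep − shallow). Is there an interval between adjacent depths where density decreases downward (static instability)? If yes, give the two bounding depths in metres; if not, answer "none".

136–139 m

Evaluate Δρ/ρ₀ = −αΔT + βΔS across each adjacent pair:
  44–102 m: −αΔT+βΔS = −(2.3 × 10⁻⁴)(-3.4)+(7.8 × 10⁻⁴)(-0.06) = 7.4 × 10⁻⁴ → stable
  102–136 m: −αΔT+βΔS = −(2.3 × 10⁻⁴)(-0.7)+(7.8 × 10⁻⁴)(+0.88) = 8.5 × 10⁻⁴ → stable
  136–139 m: −αΔT+βΔS = −(2.3 × 10⁻⁴)(+1.5)+(7.8 × 10⁻⁴)(-0.30) = -5.8 × 10⁻⁴ → UNSTABLE
  139–204 m: −αΔT+βΔS = −(2.3 × 10⁻⁴)(-2.4)+(7.8 × 10⁻⁴)(-0.01) = 5.4 × 10⁻⁴ → stable
The 136–139 m interval has Δρ < 0: lighter water underlies denser water.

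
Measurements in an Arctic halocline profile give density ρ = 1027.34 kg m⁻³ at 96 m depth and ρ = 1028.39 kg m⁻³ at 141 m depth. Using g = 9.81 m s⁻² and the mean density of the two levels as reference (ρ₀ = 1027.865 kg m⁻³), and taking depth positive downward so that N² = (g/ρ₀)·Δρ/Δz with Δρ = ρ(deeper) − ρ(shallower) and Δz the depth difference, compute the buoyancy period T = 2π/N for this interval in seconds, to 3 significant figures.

Δρ = 1028.39 − 1027.34 = 1.05 kg m⁻³ over Δz = 141 − 96 = 45 m.
N² = (9.81/1027.865) × (1.05/45) = 2.2269 × 10⁻⁴ s⁻².
N = √(2.2269 × 10⁻⁴) = 0.014923 rad s⁻¹, so T = 2π/N = 421.04 s ≈ 421 s.

421 s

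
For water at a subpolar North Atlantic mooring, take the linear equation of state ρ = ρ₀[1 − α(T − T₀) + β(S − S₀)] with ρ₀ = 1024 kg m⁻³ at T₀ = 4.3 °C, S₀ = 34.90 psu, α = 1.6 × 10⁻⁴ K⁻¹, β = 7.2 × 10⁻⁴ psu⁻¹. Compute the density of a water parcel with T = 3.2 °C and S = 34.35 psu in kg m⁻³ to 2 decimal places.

1023.77 kg m⁻³

T − T₀ = -1.1 K, S − S₀ = -0.55 psu.
Bracket = 1 − α·(-1.1) + β·(-0.55) = 1 + (-2.20 × 10⁻⁴) = 0.9997800.
ρ = 1024 × 0.9997800 = 1023.77 kg m⁻³.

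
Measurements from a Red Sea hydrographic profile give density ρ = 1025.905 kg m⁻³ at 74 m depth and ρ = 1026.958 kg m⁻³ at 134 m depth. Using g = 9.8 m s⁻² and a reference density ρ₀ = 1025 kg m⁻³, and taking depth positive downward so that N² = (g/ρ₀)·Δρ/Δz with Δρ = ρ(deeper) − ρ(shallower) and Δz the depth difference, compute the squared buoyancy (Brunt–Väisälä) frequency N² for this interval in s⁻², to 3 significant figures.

Δρ = 1026.958 − 1025.905 = 1.053 kg m⁻³ over Δz = 134 − 74 = 60 m.
N² = (9.8/1025) × (1.053/60) = 1.6780 × 10⁻⁴ s⁻² ≈ 1.68 × 10⁻⁴ s⁻².

1.68 × 10⁻⁴ s⁻²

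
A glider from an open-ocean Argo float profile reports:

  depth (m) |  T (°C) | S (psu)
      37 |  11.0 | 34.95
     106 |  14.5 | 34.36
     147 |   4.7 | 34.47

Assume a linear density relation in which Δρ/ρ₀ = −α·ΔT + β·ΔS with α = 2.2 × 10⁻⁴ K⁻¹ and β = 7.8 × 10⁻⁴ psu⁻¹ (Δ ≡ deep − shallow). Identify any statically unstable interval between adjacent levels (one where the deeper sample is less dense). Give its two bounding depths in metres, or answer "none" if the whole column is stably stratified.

Evaluate Δρ/ρ₀ = −αΔT + βΔS across each adjacent pair:
  37–106 m: −αΔT+βΔS = −(2.2 × 10⁻⁴)(+3.5)+(7.8 × 10⁻⁴)(-0.59) = -1.2 × 10⁻³ → UNSTABLE
  106–147 m: −αΔT+βΔS = −(2.2 × 10⁻⁴)(-9.8)+(7.8 × 10⁻⁴)(+0.11) = 2.2 × 10⁻³ → stable
The 37–106 m interval has Δρ < 0: lighter water underlies denser water.

37–106 m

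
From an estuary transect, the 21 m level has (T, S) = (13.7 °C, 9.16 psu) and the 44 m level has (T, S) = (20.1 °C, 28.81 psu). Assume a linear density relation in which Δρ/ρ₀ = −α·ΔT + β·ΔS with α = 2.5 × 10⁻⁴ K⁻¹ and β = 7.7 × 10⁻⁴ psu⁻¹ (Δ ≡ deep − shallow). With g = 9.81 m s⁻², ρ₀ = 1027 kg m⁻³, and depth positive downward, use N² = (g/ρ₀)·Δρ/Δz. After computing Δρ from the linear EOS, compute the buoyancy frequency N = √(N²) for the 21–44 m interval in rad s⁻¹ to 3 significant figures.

0.0760 rad s⁻¹

ΔT = +6.4 K, ΔS = +19.65 psu (deep − shallow).
Δρ/ρ₀ = −αΔT + βΔS = -1.60 × 10⁻³ + 0.0151305 = 0.0135305, so Δρ ≈ 13.90 kg m⁻³.
N² = (g/ρ₀)·Δρ/Δz = g·(Δρ/ρ₀)/Δz = 9.81 × 0.0135305 / 23 = 5.7711 × 10⁻³ s⁻².
N = √(5.7711 × 10⁻³) = 0.075968 rad s⁻¹ ≈ 0.0760 rad s⁻¹.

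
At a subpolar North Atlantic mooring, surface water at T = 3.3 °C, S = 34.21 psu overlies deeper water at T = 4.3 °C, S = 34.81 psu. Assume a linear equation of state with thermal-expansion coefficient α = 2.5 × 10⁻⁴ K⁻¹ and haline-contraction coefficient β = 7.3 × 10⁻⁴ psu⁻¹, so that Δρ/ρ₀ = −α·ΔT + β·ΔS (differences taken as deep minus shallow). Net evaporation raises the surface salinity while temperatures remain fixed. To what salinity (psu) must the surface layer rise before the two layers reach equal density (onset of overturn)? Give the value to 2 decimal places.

34.47 psu

Neutral buoyancy requires −α(T_deep − T_surf) + β(S_deep − S_surf′) = 0.
S_surf′ = S_deep − (α/β)·ΔT = 34.81 − (2.5 × 10⁻⁴/7.3 × 10⁻⁴)·(+1.0) = 34.4675 psu.
Increase required: 34.4675 − 34.21 = 0.2575 psu.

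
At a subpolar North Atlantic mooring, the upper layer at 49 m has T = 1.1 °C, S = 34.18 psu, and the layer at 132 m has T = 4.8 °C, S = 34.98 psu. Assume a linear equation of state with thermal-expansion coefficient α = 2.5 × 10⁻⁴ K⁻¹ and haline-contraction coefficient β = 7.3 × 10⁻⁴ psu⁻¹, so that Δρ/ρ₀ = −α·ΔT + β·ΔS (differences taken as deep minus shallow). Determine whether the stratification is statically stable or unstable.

unstable

ΔT = 4.8 − 1.1 = +3.7 K and ΔS = 34.98 − 34.18 = +0.80 psu (deep − shallow).
−αΔT = -9.25 × 10⁻⁴; βΔS = 5.84 × 10⁻⁴; sum Δρ/ρ₀ = -3.41 × 10⁻⁴.
Δρ/ρ₀ < 0, so Δρ < 0: deeper water is lighter → statically unstable; the column would overturn.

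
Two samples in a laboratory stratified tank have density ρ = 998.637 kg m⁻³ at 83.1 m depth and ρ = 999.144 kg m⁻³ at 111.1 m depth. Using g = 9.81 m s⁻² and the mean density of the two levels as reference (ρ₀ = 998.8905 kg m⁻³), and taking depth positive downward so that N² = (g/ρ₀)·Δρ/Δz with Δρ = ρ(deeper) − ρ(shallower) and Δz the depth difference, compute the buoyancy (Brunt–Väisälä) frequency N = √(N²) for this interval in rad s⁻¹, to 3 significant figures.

0.0133 rad s⁻¹

Δρ = 999.144 − 998.637 = 0.507 kg m⁻³ over Δz = 111.1 − 83.1 = 28 m.
N² = (9.81/998.8905) × (0.507/28) = 1.7783 × 10⁻⁴ s⁻².
N = √(1.7783 × 10⁻⁴) = 0.013335 rad s⁻¹ ≈ 0.0133 rad s⁻¹.
Since Δρ > 0 the layer is stably stratified.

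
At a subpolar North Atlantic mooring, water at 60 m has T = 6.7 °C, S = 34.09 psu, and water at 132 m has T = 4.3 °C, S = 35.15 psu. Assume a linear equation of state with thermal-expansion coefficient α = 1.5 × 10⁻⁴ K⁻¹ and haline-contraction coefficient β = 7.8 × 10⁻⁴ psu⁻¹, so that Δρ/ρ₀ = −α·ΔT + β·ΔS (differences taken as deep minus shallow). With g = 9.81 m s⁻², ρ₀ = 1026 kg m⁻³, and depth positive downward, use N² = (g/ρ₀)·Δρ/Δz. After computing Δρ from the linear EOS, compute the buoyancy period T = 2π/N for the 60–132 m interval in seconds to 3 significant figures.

ΔT = -2.4 K, ΔS = +1.06 psu (deep − shallow).
Δρ/ρ₀ = −αΔT + βΔS = 3.60 × 10⁻⁴ + 8.268 × 10⁻⁴ = 1.1868 × 10⁻³, so Δρ ≈ 1.218 kg m⁻³.
N² = (g/ρ₀)·Δρ/Δz = g·(Δρ/ρ₀)/Δz = 9.81 × 1.1868 × 10⁻³ / 72 = 1.6170 × 10⁻⁴ s⁻².
N = √(1.6170 × 10⁻⁴) = 0.012716 rad s⁻¹ → T = 2π/N = 494.12 s ≈ 494 s.

494 s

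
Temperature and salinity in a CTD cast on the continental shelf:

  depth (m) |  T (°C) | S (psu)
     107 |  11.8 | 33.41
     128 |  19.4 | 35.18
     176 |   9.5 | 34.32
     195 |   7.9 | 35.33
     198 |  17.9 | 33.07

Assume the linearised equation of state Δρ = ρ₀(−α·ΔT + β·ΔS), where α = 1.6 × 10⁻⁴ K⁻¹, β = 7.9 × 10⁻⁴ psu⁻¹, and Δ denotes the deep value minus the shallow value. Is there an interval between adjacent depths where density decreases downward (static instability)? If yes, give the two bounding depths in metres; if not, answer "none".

195–198 m

Evaluate Δρ/ρ₀ = −αΔT + βΔS across each adjacent pair:
  107–128 m: −αΔT+βΔS = −(1.6 × 10⁻⁴)(+7.6)+(7.9 × 10⁻⁴)(+1.77) = 1.8 × 10⁻⁴ → stable
  128–176 m: −αΔT+βΔS = −(1.6 × 10⁻⁴)(-9.9)+(7.9 × 10⁻⁴)(-0.86) = 9.0 × 10⁻⁴ → stable
  176–195 m: −αΔT+βΔS = −(1.6 × 10⁻⁴)(-1.6)+(7.9 × 10⁻⁴)(+1.01) = 1.1 × 10⁻³ → stable
  195–198 m: −αΔT+βΔS = −(1.6 × 10⁻⁴)(+10.0)+(7.9 × 10⁻⁴)(-2.26) = -3.4 × 10⁻³ → UNSTABLE
The 195–198 m interval has Δρ < 0: lighter water underlies denser water.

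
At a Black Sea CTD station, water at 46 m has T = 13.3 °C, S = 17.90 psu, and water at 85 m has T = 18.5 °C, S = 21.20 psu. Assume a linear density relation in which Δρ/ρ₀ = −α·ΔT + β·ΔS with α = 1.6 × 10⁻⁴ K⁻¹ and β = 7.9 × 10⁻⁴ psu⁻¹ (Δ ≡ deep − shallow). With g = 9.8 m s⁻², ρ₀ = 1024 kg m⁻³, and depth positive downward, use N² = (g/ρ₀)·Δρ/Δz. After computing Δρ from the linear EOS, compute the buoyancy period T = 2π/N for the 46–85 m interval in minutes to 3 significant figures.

4.96 min

ΔT = +5.2 K, ΔS = +3.30 psu (deep − shallow).
Δρ/ρ₀ = −αΔT + βΔS = -8.32 × 10⁻⁴ + 2.607 × 10⁻³ = 1.775 × 10⁻³, so Δρ ≈ 1.818 kg m⁻³.
N² = (g/ρ₀)·Δρ/Δz = g·(Δρ/ρ₀)/Δz = 9.8 × 1.775 × 10⁻³ / 39 = 4.4603 × 10⁻⁴ s⁻².
N = √(4.4603 × 10⁻⁴) = 0.021119 rad s⁻¹ → T = 2π/N = 297.51 s = 4.9585 min ≈ 4.96 min.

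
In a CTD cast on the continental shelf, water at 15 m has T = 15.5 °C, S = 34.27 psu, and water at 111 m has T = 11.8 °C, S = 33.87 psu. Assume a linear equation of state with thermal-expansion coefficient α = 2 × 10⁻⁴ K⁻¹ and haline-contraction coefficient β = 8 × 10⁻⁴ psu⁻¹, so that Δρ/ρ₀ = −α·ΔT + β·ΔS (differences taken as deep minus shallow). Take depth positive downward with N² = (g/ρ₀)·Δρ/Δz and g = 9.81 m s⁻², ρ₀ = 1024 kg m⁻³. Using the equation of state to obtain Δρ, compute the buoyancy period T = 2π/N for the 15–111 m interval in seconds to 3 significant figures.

ΔT = -3.7 K, ΔS = -0.40 psu (deep − shallow).
Δρ/ρ₀ = −αΔT + βΔS = 7.40 × 10⁻⁴ − 3.20 × 10⁻⁴ = 4.20 × 10⁻⁴, so Δρ ≈ 0.4301 kg m⁻³.
N² = (g/ρ₀)·Δρ/Δz = g·(Δρ/ρ₀)/Δz = 9.81 × 4.20 × 10⁻⁴ / 96 = 4.2919 × 10⁻⁵ s⁻².
N = √(4.2919 × 10⁻⁵) = 6.5513 × 10⁻³ rad s⁻¹ → T = 2π/N = 959.07 s ≈ 959 s.

959 s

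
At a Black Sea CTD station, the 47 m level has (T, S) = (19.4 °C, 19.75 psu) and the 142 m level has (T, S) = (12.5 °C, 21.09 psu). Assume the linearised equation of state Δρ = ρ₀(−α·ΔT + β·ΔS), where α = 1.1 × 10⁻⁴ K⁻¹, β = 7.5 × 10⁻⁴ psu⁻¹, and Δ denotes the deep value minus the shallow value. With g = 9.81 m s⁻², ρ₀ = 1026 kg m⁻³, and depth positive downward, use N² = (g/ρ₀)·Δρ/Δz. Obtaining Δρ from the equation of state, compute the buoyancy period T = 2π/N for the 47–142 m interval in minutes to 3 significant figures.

7.76 min

ΔT = -6.9 K, ΔS = +1.34 psu (deep − shallow).
Δρ/ρ₀ = −αΔT + βΔS = 7.59 × 10⁻⁴ + 1.005 × 10⁻³ = 1.764 × 10⁻³, so Δρ ≈ 1.810 kg m⁻³.
N² = (g/ρ₀)·Δρ/Δz = g·(Δρ/ρ₀)/Δz = 9.81 × 1.764 × 10⁻³ / 95 = 1.8216 × 10⁻⁴ s⁻².
N = √(1.8216 × 10⁻⁴) = 0.013497 rad s⁻¹ → T = 2π/N = 465.52 s = 7.7587 min ≈ 7.76 min.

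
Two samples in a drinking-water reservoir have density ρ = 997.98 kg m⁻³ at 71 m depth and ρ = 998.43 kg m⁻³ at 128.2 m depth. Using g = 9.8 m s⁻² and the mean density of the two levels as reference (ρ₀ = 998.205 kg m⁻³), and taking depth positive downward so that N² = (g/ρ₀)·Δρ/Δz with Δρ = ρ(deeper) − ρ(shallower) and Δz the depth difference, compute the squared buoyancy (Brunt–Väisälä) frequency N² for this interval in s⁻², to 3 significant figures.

7.72 × 10⁻⁵ s⁻²

Δρ = 998.43 − 997.98 = 0.45 kg m⁻³ over Δz = 128.2 − 71 = 57.2 m.
N² = (9.8/998.205) × (0.45/57.2) = 7.7237 × 10⁻⁵ s⁻² ≈ 7.72 × 10⁻⁵ s⁻².
N² > 0, so the interval is statically stable.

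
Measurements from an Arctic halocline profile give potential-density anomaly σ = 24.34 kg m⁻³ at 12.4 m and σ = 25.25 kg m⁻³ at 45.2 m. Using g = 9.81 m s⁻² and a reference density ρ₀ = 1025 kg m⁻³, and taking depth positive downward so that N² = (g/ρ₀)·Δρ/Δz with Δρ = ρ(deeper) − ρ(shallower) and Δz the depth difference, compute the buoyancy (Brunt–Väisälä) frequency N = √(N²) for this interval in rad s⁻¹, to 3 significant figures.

0.0163 rad s⁻¹

Δρ = 1025.25 − 1024.34 = 0.91 kg m⁻³ over Δz = 45.2 − 12.4 = 32.8 m.
N² = (9.81/1025) × (0.91/32.8) = 2.6553 × 10⁻⁴ s⁻².
N = √(2.6553 × 10⁻⁴) = 0.016295 rad s⁻¹ ≈ 0.0163 rad s⁻¹.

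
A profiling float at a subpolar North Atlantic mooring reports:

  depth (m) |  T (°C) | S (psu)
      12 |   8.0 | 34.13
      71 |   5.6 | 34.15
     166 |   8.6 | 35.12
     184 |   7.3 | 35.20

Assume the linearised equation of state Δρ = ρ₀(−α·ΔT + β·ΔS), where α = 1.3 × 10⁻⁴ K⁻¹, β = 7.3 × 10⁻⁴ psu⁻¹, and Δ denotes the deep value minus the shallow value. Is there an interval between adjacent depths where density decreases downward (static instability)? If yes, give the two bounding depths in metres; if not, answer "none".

Evaluate Δρ/ρ₀ = −αΔT + βΔS across each adjacent pair:
  12–71 m: −αΔT+βΔS = −(1.3 × 10⁻⁴)(-2.4)+(7.3 × 10⁻⁴)(+0.02) = 3.3 × 10⁻⁴ → stable
  71–166 m: −αΔT+βΔS = −(1.3 × 10⁻⁴)(+3.0)+(7.3 × 10⁻⁴)(+0.97) = 3.2 × 10⁻⁴ → stable
  166–184 m: −αΔT+βΔS = −(1.3 × 10⁻⁴)(-1.3)+(7.3 × 10⁻⁴)(+0.08) = 2.3 × 10⁻⁴ → stable
Every interval has Δρ > 0: the column is stably stratified throughout.

none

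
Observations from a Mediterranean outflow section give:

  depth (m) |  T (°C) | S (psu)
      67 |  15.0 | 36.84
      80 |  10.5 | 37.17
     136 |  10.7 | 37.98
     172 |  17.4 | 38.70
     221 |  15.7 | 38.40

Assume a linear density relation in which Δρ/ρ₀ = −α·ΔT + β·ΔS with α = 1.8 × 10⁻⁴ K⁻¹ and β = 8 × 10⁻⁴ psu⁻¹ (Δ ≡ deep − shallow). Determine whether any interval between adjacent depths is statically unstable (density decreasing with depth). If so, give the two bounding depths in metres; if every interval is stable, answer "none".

Evaluate Δρ/ρ₀ = −αΔT + βΔS across each adjacent pair:
  67–80 m: −αΔT+βΔS = −(1.8 × 10⁻⁴)(-4.5)+(8 × 10⁻⁴)(+0.33) = 1.1 × 10⁻³ → stable
  80–136 m: −αΔT+βΔS = −(1.8 × 10⁻⁴)(+0.2)+(8 × 10⁻⁴)(+0.81) = 6.1 × 10⁻⁴ → stable
  136–172 m: −αΔT+βΔS = −(1.8 × 10⁻⁴)(+6.7)+(8 × 10⁻⁴)(+0.72) = -6.3 × 10⁻⁴ → UNSTABLE
  172–221 m: −αΔT+βΔS = −(1.8 × 10⁻⁴)(-1.7)+(8 × 10⁻⁴)(-0.30) = 6.6 × 10⁻⁵ → stable
The 136–172 m interval has Δρ < 0: lighter water underlies denser water.

136–172 m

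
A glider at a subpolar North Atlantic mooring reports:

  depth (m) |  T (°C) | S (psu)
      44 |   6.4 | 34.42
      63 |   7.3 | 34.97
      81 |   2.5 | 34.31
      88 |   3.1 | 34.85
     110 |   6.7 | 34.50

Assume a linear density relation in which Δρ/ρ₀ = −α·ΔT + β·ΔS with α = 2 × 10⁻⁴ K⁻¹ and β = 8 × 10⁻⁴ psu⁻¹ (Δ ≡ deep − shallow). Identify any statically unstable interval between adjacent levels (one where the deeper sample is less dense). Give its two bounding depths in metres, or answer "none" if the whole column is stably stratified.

Evaluate Δρ/ρ₀ = −αΔT + βΔS across each adjacent pair:
  44–63 m: −αΔT+βΔS = −(2 × 10⁻⁴)(+0.9)+(8 × 10⁻⁴)(+0.55) = 2.6 × 10⁻⁴ → stable
  63–81 m: −αΔT+βΔS = −(2 × 10⁻⁴)(-4.8)+(8 × 10⁻⁴)(-0.66) = 4.3 × 10⁻⁴ → stable
  81–88 m: −αΔT+βΔS = −(2 × 10⁻⁴)(+0.6)+(8 × 10⁻⁴)(+0.54) = 3.1 × 10⁻⁴ → stable
  88–110 m: −αΔT+βΔS = −(2 × 10⁻⁴)(+3.6)+(8 × 10⁻⁴)(-0.35) = -1.0 × 10⁻³ → UNSTABLE
The 88–110 m interval has Δρ < 0: lighter water underlies denser water.

88–110 m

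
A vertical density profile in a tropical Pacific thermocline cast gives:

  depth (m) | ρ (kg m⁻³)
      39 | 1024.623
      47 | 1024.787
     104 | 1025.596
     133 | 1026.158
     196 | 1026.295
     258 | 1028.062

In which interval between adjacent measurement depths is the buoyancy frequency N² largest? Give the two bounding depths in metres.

Compute the density gradient over each adjacent pair:
  39–47 m: Δρ/Δz = 0.164/8 = 0.021 kg m⁻⁴
  47–104 m: Δρ/Δz = 0.809/57 = 0.014 kg m⁻⁴
  104–133 m: Δρ/Δz = 0.562/29 = 0.019 kg m⁻⁴
  133–196 m: Δρ/Δz = 0.137/63 = 2.2 × 10⁻³ kg m⁻⁴
  196–258 m: Δρ/Δz = 1.767/62 = 0.028 kg m⁻⁴
The largest gradient is in the 196–258 m interval — the pycnocline.

196–258 m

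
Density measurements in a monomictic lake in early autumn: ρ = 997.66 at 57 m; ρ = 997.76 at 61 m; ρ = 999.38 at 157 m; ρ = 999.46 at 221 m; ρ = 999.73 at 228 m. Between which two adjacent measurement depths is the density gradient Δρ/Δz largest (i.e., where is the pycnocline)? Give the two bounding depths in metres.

221–228 m

Compute the density gradient over each adjacent pair:
  57–61 m: Δρ/Δz = 0.10/4 = 0.025 kg m⁻⁴
  61–157 m: Δρ/Δz = 1.62/96 = 0.017 kg m⁻⁴
  157–221 m: Δρ/Δz = 0.08/64 = 1.3 × 10⁻³ kg m⁻⁴
  221–228 m: Δρ/Δz = 0.27/7 = 0.039 kg m⁻⁴
The largest gradient is in the 221–228 m interval — the pycnocline.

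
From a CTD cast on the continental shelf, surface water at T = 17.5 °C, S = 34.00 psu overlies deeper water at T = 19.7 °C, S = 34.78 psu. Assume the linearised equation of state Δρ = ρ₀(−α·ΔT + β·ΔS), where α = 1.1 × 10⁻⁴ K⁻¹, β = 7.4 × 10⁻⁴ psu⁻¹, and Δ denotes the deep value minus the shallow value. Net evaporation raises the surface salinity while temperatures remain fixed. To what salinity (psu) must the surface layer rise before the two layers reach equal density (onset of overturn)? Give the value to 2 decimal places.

Neutral buoyancy requires −α(T_deep − T_surf) + β(S_deep − S_surf′) = 0.
S_surf′ = S_deep − (α/β)·ΔT = 34.78 − (1.1 × 10⁻⁴/7.4 × 10⁻⁴)·(+2.2) = 34.4530 psu.
Increase required: 34.4530 − 34.00 = 0.4530 psu.

34.45 psu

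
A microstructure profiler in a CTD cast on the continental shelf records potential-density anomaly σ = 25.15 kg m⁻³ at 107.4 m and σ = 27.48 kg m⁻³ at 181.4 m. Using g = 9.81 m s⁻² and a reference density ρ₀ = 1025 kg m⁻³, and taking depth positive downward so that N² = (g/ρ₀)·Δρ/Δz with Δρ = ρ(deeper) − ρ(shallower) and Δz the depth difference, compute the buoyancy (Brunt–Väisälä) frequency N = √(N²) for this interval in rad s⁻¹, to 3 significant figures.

0.0174 rad s⁻¹

Δρ = 1027.48 − 1025.15 = 2.33 kg m⁻³ over Δz = 181.4 − 107.4 = 74 m.
N² = (9.81/1025) × (2.33/74) = 3.0135 × 10⁻⁴ s⁻².
N = √(3.0135 × 10⁻⁴) = 0.017359 rad s⁻¹ ≈ 0.0174 rad s⁻¹.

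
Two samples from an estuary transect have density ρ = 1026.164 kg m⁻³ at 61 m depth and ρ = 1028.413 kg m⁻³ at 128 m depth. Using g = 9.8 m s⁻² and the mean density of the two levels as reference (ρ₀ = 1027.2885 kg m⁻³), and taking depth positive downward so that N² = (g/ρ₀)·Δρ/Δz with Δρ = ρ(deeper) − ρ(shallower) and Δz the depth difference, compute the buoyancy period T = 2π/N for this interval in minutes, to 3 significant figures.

Δρ = 1028.413 − 1026.164 = 2.249 kg m⁻³ over Δz = 128 − 61 = 67 m.
N² = (9.8/1027.2885) × (2.249/67) = 3.2022 × 10⁻⁴ s⁻².
N = √(3.2022 × 10⁻⁴) = 0.017895 rad s⁻¹, so T = 2π/N = 351.11 s = 5.8518 min ≈ 5.85 min.

5.85 min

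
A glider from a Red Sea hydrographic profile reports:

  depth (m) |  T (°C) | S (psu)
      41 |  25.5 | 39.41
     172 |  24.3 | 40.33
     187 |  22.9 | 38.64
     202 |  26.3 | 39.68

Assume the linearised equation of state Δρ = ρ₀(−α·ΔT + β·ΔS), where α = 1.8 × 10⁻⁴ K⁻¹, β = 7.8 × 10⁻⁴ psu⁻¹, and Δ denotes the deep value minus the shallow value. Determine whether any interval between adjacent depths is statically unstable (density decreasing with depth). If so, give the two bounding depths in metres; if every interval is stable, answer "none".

172–187 m

Evaluate Δρ/ρ₀ = −αΔT + βΔS across each adjacent pair:
  41–172 m: −αΔT+βΔS = −(1.8 × 10⁻⁴)(-1.2)+(7.8 × 10⁻⁴)(+0.92) = 9.3 × 10⁻⁴ → stable
  172–187 m: −αΔT+βΔS = −(1.8 × 10⁻⁴)(-1.4)+(7.8 × 10⁻⁴)(-1.69) = -1.1 × 10⁻³ → UNSTABLE
  187–202 m: −αΔT+βΔS = −(1.8 × 10⁻⁴)(+3.4)+(7.8 × 10⁻⁴)(+1.04) = 2.0 × 10⁻⁴ → stable
The 172–187 m interval has Δρ < 0: lighter water underlies denser water.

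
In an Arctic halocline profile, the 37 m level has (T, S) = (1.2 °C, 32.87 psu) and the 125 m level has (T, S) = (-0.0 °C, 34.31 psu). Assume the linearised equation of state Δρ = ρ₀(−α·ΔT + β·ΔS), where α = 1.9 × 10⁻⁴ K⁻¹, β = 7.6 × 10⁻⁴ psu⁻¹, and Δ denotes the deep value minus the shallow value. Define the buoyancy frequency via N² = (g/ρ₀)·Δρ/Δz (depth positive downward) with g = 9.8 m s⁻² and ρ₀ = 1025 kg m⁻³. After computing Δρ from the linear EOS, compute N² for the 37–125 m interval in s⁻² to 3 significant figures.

ΔT = -1.2 K, ΔS = +1.44 psu (deep − shallow).
Δρ/ρ₀ = −αΔT + βΔS = 2.28 × 10⁻⁴ + 1.0944 × 10⁻³ = 1.3224 × 10⁻³, so Δρ ≈ 1.355 kg m⁻³.
N² = (g/ρ₀)·Δρ/Δz = g·(Δρ/ρ₀)/Δz = 9.8 × 1.3224 × 10⁻³ / 88 = 1.4727 × 10⁻⁴ s⁻² ≈ 1.47 × 10⁻⁴ s⁻².

1.47 × 10⁻⁴ s⁻²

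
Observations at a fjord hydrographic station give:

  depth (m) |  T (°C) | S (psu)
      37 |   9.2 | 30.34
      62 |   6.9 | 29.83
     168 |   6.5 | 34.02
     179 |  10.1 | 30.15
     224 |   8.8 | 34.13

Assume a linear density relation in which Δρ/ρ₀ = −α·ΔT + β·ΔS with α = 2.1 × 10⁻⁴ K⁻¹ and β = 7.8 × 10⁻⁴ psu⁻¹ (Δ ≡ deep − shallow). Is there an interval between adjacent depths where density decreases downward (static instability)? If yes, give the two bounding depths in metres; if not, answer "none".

Evaluate Δρ/ρ₀ = −αΔT + βΔS across each adjacent pair:
  37–62 m: −αΔT+βΔS = −(2.1 × 10⁻⁴)(-2.3)+(7.8 × 10⁻⁴)(-0.51) = 8.5 × 10⁻⁵ → stable
  62–168 m: −αΔT+βΔS = −(2.1 × 10⁻⁴)(-0.4)+(7.8 × 10⁻⁴)(+4.19) = 3.4 × 10⁻³ → stable
  168–179 m: −αΔT+βΔS = −(2.1 × 10⁻⁴)(+3.6)+(7.8 × 10⁻⁴)(-3.87) = -3.8 × 10⁻³ → UNSTABLE
  179–224 m: −αΔT+βΔS = −(2.1 × 10⁻⁴)(-1.3)+(7.8 × 10⁻⁴)(+3.98) = 3.4 × 10⁻³ → stable
The 168–179 m interval has Δρ < 0: lighter water underlies denser water.

168–179 m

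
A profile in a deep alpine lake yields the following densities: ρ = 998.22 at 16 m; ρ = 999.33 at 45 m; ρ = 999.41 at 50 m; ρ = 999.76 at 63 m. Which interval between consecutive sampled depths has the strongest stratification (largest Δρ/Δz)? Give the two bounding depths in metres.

Compute the density gradient over each adjacent pair:
  16–45 m: Δρ/Δz = 1.11/29 = 0.038 kg m⁻⁴
  45–50 m: Δρ/Δz = 0.08/5 = 0.016 kg m⁻⁴
  50–63 m: Δρ/Δz = 0.35/13 = 0.027 kg m⁻⁴
The largest gradient is in the 16–45 m interval — the pycnocline.

16–45 m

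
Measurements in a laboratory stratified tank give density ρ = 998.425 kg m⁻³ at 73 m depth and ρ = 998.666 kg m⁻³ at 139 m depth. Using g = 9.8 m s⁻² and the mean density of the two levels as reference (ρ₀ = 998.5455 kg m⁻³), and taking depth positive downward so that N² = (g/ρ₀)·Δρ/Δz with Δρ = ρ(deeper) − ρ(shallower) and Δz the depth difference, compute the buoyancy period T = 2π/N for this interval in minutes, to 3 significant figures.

17.5 min

Δρ = 998.666 − 998.425 = 0.241 kg m⁻³ over Δz = 139 − 73 = 66 m.
N² = (9.8/998.5455) × (0.241/66) = 3.5837 × 10⁻⁵ s⁻².
N = √(3.5837 × 10⁻⁵) = 5.9864 × 10⁻³ rad s⁻¹, so T = 2π/N = 1.0496 × 10³ s = 17.493 min ≈ 17.5 min.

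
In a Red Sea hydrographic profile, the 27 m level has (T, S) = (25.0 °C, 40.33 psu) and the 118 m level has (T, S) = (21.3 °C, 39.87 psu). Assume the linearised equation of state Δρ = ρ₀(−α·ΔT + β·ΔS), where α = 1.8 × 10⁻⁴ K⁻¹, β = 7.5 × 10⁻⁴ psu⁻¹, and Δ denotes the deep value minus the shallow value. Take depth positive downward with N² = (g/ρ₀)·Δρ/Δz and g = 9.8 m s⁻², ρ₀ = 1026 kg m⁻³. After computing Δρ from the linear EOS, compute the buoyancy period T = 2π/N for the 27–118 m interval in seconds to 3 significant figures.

1.07 × 10³ s

ΔT = -3.7 K, ΔS = -0.46 psu (deep − shallow).
Δρ/ρ₀ = −αΔT + βΔS = 6.66 × 10⁻⁴ − 3.45 × 10⁻⁴ = 3.21 × 10⁻⁴, so Δρ ≈ 0.3293 kg m⁻³.
N² = (g/ρ₀)·Δρ/Δz = g·(Δρ/ρ₀)/Δz = 9.8 × 3.21 × 10⁻⁴ / 91 = 3.4569 × 10⁻⁵ s⁻².
N = √(3.4569 × 10⁻⁵) = 5.8795 × 10⁻³ rad s⁻¹ → T = 2π/N = 1.0687 × 10³ s ≈ 1.07 × 10³ s.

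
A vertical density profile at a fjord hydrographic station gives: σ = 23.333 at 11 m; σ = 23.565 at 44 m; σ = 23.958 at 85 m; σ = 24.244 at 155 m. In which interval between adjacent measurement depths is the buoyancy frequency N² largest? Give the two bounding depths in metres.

44–85 m

Compute the density gradient over each adjacent pair:
  11–44 m: Δρ/Δz = 0.232/33 = 7.0 × 10⁻³ kg m⁻⁴
  44–85 m: Δρ/Δz = 0.393/41 = 9.6 × 10⁻³ kg m⁻⁴
  85–155 m: Δρ/Δz = 0.286/70 = 4.1 × 10⁻³ kg m⁻⁴
The largest gradient is in the 44–85 m interval — the pycnocline.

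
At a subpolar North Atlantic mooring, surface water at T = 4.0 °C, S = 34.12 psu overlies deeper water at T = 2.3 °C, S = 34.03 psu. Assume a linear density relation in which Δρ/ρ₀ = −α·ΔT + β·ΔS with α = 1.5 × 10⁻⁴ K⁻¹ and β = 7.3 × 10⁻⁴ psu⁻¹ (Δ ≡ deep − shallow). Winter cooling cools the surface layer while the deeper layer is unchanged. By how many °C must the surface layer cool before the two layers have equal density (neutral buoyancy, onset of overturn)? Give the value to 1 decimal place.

1.3 °C

Neutral buoyancy requires Δρ = 0, i.e. −α(T_deep − T_surf′) + β(S_deep − S_surf) = 0.
T_surf′ = T_deep − (β/α)·ΔS = 2.3 − (7.3 × 10⁻⁴/1.5 × 10⁻⁴)·(-0.09) = 2.738 °C.
Cooling required: 4.0 − (2.738) = 1.262 °C.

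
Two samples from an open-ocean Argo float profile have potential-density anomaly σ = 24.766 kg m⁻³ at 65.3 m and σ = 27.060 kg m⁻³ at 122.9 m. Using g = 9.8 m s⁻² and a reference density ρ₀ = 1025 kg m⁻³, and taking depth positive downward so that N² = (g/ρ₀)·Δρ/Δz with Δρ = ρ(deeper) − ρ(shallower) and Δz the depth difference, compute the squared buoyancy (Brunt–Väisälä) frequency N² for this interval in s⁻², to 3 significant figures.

Δρ = 1027.060 − 1024.766 = 2.294 kg m⁻³ over Δz = 122.9 − 65.3 = 57.6 m.
N² = (9.8/1025) × (2.294/57.6) = 3.8078 × 10⁻⁴ s⁻² ≈ 3.81 × 10⁻⁴ s⁻².

3.81 × 10⁻⁴ s⁻²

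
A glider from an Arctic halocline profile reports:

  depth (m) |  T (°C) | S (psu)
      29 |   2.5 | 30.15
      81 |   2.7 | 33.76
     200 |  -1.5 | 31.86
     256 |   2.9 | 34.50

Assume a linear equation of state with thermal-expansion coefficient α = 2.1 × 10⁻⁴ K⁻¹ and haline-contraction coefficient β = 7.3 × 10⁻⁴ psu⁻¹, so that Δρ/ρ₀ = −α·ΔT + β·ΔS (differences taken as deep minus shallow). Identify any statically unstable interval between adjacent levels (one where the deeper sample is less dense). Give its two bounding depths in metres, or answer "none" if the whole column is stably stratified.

Evaluate Δρ/ρ₀ = −αΔT + βΔS across each adjacent pair:
  29–81 m: −αΔT+βΔS = −(2.1 × 10⁻⁴)(+0.2)+(7.3 × 10⁻⁴)(+3.61) = 2.6 × 10⁻³ → stable
  81–200 m: −αΔT+βΔS = −(2.1 × 10⁻⁴)(-4.2)+(7.3 × 10⁻⁴)(-1.90) = -5.0 × 10⁻⁴ → UNSTABLE
  200–256 m: −αΔT+βΔS = −(2.1 × 10⁻⁴)(+4.4)+(7.3 × 10⁻⁴)(+2.64) = 1.0 × 10⁻³ → stable
The 81–200 m interval has Δρ < 0: lighter water underlies denser water.

81–200 m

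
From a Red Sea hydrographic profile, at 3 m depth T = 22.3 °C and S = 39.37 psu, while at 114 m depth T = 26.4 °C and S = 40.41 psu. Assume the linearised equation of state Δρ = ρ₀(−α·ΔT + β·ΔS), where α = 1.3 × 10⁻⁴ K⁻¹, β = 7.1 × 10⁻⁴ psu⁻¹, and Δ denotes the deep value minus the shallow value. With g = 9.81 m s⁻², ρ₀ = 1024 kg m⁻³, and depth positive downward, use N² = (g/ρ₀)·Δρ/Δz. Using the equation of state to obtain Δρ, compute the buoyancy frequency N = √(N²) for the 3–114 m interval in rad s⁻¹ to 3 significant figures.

4.26 × 10⁻³ rad s⁻¹

ΔT = +4.1 K, ΔS = +1.04 psu (deep − shallow).
Δρ/ρ₀ = −αΔT + βΔS = -5.33 × 10⁻⁴ + 7.384 × 10⁻⁴ = 2.054 × 10⁻⁴, so Δρ ≈ 0.2103 kg m⁻³.
N² = (g/ρ₀)·Δρ/Δz = g·(Δρ/ρ₀)/Δz = 9.81 × 2.054 × 10⁻⁴ / 111 = 1.8153 × 10⁻⁵ s⁻².
N = √(1.8153 × 10⁻⁵) = 4.2606 × 10⁻³ rad s⁻¹ ≈ 4.26 × 10⁻³ rad s⁻¹.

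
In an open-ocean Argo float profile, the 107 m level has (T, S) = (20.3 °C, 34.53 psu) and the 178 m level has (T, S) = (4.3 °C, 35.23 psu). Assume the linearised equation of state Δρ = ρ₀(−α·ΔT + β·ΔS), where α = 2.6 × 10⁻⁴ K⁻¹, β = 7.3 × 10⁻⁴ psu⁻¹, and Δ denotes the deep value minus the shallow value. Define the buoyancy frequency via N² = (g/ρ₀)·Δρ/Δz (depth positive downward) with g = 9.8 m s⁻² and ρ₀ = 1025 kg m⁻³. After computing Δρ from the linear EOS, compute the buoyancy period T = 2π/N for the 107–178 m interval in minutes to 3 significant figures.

4.12 min

ΔT = -16.0 K, ΔS = +0.70 psu (deep − shallow).
Δρ/ρ₀ = −αΔT + βΔS = 4.16 × 10⁻³ + 5.11 × 10⁻⁴ = 4.671 × 10⁻³, so Δρ ≈ 4.788 kg m⁻³.
N² = (g/ρ₀)·Δρ/Δz = g·(Δρ/ρ₀)/Δz = 9.8 × 4.671 × 10⁻³ / 71 = 6.4473 × 10⁻⁴ s⁻².
N = √(6.4473 × 10⁻⁴) = 0.025392 rad s⁻¹ → T = 2π/N = 247.45 s = 4.1242 min ≈ 4.12 min.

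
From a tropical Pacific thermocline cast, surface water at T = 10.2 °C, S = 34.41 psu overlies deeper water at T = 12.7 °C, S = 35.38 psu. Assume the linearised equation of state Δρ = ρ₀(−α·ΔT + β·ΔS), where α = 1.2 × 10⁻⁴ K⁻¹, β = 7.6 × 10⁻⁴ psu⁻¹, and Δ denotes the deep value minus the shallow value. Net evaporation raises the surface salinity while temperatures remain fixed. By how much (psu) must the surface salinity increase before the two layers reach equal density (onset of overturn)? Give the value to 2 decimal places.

Neutral buoyancy requires −α(T_deep − T_surf) + β(S_deep − S_surf′) = 0.
S_surf′ = S_deep − (α/β)·ΔT = 35.38 − (1.2 × 10⁻⁴/7.6 × 10⁻⁴)·(+2.5) = 34.9853 psu.
Increase required: 34.9853 − 34.41 = 0.5753 psu.

0.58 psu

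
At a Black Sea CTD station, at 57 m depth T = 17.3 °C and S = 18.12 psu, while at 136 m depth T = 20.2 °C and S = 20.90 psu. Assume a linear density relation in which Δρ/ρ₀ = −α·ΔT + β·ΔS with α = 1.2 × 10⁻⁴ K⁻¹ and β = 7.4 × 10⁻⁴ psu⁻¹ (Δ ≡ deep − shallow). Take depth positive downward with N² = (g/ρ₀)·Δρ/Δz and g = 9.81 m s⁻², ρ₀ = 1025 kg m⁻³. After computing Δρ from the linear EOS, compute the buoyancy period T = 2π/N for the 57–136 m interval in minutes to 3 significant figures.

ΔT = +2.9 K, ΔS = +2.78 psu (deep − shallow).
Δρ/ρ₀ = −αΔT + βΔS = -3.48 × 10⁻⁴ + 2.0572 × 10⁻³ = 1.7092 × 10⁻³, so Δρ ≈ 1.752 kg m⁻³.
N² = (g/ρ₀)·Δρ/Δz = g·(Δρ/ρ₀)/Δz = 9.81 × 1.7092 × 10⁻³ / 79 = 2.1224 × 10⁻⁴ s⁻².
N = √(2.1224 × 10⁻⁴) = 0.014568 rad s⁻¹ → T = 2π/N = 431.30 s = 7.1883 min ≈ 7.19 min.

7.19 min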